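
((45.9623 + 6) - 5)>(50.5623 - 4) True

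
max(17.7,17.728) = 17.728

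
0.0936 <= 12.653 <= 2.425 False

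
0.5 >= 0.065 True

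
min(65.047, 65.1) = 65.047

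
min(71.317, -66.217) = -66.217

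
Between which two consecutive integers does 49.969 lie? 49 and 50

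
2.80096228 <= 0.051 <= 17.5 False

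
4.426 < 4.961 True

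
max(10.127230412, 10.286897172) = 10.286897172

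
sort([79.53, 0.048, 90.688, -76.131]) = [-76.131, 0.048, 79.53, 90.688]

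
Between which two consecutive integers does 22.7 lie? 22 and 23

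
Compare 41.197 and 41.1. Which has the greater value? 41.197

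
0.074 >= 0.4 False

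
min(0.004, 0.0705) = 0.004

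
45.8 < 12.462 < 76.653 False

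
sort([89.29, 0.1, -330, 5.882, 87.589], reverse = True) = [89.29, 87.589, 5.882, 0.1, -330]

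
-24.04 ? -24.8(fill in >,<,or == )>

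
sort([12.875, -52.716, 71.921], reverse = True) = [71.921, 12.875, -52.716]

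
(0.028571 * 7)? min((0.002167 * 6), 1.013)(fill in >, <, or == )>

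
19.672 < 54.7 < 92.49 True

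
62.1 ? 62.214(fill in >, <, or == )<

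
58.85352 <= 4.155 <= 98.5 False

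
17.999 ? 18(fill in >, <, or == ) <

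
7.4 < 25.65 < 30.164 True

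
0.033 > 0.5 False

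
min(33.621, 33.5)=33.5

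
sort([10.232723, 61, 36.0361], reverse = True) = [61, 36.0361, 10.232723]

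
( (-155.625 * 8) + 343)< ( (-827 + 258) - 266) True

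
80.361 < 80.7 True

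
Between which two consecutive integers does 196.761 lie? 196 and 197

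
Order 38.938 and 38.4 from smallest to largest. 38.4, 38.938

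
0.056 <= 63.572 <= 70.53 True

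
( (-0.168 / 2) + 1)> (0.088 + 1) False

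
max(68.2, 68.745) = 68.745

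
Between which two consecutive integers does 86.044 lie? 86 and 87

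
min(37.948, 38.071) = 37.948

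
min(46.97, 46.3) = 46.3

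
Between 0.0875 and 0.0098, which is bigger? 0.0875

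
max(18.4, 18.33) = 18.4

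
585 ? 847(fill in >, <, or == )<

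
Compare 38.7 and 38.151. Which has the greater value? 38.7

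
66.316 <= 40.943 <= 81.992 False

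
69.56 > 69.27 True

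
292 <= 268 False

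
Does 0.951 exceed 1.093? No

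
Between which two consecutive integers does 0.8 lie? 0 and 1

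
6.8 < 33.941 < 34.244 True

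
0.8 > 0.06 True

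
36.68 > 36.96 False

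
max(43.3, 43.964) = 43.964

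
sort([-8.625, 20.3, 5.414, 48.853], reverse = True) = [48.853, 20.3, 5.414, -8.625]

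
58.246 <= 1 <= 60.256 False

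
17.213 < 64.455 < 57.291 False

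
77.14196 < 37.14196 False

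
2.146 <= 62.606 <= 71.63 True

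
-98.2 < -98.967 False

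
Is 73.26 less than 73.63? Yes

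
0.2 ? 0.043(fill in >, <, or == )>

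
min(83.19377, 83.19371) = 83.19371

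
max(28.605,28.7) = 28.7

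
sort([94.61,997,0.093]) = [0.093,94.61,997]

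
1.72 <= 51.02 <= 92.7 True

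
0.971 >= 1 False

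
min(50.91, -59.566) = -59.566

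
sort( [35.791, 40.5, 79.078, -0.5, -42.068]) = [-42.068, -0.5, 35.791, 40.5, 79.078]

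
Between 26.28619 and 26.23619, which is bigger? 26.28619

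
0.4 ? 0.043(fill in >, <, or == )>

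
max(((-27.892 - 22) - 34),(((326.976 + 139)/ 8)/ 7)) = 8.321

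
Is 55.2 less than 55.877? Yes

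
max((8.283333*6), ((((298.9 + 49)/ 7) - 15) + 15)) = 49.7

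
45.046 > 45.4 False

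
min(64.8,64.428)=64.428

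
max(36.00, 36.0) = 36.0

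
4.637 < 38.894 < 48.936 True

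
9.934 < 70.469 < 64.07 False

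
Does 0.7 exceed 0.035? Yes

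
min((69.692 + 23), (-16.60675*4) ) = -66.427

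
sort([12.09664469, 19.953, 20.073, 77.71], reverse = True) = [77.71, 20.073, 19.953, 12.09664469]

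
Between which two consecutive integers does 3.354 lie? 3 and 4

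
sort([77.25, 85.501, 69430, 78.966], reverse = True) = [69430, 85.501, 78.966, 77.25]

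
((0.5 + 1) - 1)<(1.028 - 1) False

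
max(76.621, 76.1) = 76.621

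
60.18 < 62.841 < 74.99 True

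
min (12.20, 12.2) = 12.20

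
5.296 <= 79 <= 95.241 True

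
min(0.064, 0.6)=0.064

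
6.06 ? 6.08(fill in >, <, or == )<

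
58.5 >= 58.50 True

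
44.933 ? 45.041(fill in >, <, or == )<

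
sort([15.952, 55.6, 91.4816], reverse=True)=[91.4816, 55.6, 15.952]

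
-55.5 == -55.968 False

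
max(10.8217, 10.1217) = 10.8217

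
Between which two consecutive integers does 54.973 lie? 54 and 55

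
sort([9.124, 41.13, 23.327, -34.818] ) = [-34.818, 9.124, 23.327, 41.13]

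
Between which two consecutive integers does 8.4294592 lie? 8 and 9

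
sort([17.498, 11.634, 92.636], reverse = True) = [92.636, 17.498, 11.634]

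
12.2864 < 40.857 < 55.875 True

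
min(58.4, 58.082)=58.082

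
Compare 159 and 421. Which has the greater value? 421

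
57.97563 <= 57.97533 False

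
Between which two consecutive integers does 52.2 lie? 52 and 53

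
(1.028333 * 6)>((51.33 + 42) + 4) False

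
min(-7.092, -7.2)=-7.2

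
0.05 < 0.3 True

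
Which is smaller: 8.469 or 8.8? 8.469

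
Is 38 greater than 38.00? No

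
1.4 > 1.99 False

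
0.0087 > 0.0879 False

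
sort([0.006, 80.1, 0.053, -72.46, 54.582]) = [-72.46, 0.006, 0.053, 54.582, 80.1]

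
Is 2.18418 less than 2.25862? Yes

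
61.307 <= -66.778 False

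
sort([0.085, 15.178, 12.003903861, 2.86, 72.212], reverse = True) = [72.212, 15.178, 12.003903861, 2.86, 0.085]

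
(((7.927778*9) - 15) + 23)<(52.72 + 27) True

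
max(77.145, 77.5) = 77.5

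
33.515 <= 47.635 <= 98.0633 True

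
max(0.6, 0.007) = 0.6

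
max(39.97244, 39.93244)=39.97244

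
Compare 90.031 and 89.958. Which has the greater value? 90.031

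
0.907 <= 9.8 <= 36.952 True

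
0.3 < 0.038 False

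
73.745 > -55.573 True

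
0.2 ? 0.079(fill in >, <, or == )>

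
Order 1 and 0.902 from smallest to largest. 0.902, 1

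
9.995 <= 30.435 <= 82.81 True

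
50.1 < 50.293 True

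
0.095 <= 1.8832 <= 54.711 True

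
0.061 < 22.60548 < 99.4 True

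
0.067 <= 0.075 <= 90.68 True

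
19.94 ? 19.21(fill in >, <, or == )>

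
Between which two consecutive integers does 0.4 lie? 0 and 1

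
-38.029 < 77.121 True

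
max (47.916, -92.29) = 47.916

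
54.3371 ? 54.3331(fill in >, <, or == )>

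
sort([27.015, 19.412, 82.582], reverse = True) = [82.582, 27.015, 19.412]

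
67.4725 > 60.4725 True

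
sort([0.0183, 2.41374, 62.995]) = [0.0183, 2.41374, 62.995]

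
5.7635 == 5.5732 False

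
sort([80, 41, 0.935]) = [0.935, 41, 80]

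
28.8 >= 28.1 True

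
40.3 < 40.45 True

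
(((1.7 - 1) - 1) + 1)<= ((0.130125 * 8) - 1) False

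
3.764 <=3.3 False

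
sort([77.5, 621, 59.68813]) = [59.68813, 77.5, 621]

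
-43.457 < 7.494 True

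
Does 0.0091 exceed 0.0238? No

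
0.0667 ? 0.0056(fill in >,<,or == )>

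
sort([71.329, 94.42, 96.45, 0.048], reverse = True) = [96.45, 94.42, 71.329, 0.048]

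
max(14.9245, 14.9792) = 14.9792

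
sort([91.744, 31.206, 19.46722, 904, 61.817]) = [19.46722, 31.206, 61.817, 91.744, 904]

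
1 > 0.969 True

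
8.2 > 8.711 False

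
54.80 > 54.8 False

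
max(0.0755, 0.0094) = 0.0755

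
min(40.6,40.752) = 40.6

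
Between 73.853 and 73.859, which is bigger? 73.859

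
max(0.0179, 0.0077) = 0.0179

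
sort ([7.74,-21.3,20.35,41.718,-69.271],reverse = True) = [41.718,20.35,7.74,-21.3,-69.271]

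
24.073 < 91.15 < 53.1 False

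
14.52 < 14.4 False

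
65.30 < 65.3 False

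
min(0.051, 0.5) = 0.051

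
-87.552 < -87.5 True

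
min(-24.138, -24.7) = -24.7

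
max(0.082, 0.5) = 0.5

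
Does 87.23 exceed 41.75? Yes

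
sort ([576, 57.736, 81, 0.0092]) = [0.0092, 57.736, 81, 576]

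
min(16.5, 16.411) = 16.411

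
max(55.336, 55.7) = 55.7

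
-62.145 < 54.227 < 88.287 True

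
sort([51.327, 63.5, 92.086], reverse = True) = [92.086, 63.5, 51.327]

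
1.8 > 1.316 True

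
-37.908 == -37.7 False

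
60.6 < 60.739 True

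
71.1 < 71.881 True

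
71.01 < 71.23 True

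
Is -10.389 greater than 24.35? No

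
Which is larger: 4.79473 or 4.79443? 4.79473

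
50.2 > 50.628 False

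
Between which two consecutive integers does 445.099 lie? 445 and 446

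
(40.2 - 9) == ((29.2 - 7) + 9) True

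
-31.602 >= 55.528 False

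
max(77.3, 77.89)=77.89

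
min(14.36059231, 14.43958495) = 14.36059231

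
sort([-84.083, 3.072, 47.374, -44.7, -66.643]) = [-84.083, -66.643, -44.7, 3.072, 47.374]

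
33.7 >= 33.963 False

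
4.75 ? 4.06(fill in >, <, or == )>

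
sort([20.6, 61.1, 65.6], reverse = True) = [65.6, 61.1, 20.6]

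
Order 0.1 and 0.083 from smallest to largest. 0.083, 0.1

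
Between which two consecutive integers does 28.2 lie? 28 and 29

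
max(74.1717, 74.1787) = 74.1787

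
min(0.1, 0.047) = 0.047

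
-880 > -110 False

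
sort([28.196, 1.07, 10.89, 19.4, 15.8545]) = [1.07, 10.89, 15.8545, 19.4, 28.196]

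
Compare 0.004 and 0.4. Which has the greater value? 0.4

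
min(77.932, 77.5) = 77.5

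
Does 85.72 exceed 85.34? Yes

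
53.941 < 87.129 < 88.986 True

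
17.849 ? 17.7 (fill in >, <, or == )>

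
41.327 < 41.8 True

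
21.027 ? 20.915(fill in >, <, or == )>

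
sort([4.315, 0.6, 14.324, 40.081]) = [0.6, 4.315, 14.324, 40.081]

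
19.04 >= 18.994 True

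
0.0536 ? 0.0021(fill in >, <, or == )>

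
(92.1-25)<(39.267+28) True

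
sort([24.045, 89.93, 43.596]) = [24.045, 43.596, 89.93]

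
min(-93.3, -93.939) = -93.939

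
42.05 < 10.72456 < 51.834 False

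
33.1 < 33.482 True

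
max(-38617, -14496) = -14496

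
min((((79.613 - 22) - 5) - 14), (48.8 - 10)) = 38.613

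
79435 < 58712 False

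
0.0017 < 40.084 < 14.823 False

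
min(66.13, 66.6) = 66.13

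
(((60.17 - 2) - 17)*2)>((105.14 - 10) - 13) True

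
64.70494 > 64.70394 True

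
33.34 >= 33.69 False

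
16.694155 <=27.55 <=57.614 True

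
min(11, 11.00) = 11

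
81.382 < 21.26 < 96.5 False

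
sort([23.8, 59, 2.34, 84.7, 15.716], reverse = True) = [84.7, 59, 23.8, 15.716, 2.34]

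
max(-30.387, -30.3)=-30.3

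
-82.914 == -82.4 False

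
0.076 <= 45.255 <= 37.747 False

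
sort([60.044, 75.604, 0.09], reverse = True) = [75.604, 60.044, 0.09]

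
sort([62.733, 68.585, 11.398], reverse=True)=[68.585, 62.733, 11.398]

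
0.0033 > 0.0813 False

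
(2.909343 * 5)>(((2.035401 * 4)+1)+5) True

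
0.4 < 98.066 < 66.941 False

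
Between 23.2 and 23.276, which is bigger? 23.276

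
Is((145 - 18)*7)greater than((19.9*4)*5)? Yes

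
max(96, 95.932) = 96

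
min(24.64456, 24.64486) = 24.64456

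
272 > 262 True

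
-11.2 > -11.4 True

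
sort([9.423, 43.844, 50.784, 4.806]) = [4.806, 9.423, 43.844, 50.784]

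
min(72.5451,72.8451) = 72.5451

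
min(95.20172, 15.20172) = 15.20172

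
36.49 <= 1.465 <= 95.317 False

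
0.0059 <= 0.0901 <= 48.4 True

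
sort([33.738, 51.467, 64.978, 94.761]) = [33.738, 51.467, 64.978, 94.761]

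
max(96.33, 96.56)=96.56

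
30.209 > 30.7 False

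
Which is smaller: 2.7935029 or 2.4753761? 2.4753761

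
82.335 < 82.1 False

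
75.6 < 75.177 False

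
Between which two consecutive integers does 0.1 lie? 0 and 1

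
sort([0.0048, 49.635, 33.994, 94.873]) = [0.0048, 33.994, 49.635, 94.873]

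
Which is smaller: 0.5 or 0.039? 0.039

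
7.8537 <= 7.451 False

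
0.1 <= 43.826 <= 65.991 True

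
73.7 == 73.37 False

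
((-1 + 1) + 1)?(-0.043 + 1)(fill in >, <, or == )>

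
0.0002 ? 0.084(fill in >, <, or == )<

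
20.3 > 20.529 False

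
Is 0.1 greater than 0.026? Yes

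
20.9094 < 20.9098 True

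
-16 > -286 True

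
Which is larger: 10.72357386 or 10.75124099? 10.75124099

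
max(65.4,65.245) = 65.4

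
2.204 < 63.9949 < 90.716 True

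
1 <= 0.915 False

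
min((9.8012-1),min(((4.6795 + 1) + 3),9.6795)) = 8.6795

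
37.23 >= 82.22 False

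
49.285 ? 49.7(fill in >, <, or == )<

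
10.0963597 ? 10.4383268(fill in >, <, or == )<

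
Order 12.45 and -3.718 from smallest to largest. -3.718, 12.45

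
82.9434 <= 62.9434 False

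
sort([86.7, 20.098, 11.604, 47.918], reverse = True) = [86.7, 47.918, 20.098, 11.604]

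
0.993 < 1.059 True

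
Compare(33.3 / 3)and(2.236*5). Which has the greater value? (2.236*5)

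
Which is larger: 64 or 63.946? 64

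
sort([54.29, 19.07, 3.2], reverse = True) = [54.29, 19.07, 3.2]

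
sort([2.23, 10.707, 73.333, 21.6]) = [2.23, 10.707, 21.6, 73.333]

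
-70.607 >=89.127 False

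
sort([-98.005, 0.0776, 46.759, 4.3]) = [-98.005, 0.0776, 4.3, 46.759]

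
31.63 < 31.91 True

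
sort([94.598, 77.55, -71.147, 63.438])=[-71.147, 63.438, 77.55, 94.598]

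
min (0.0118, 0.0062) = 0.0062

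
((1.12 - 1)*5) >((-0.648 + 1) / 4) True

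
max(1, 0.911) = 1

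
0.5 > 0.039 True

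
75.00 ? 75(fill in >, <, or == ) ==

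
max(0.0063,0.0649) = 0.0649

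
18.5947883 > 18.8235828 False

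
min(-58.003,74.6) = -58.003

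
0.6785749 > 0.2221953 True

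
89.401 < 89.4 False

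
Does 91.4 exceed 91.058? Yes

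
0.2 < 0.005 False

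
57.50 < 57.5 False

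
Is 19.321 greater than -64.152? Yes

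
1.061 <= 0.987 False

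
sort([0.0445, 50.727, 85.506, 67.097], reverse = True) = [85.506, 67.097, 50.727, 0.0445]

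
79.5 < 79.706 True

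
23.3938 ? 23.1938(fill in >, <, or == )>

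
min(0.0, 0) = 0.0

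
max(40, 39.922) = 40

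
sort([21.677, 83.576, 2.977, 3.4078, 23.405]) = [2.977, 3.4078, 21.677, 23.405, 83.576]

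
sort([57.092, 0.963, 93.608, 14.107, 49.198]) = [0.963, 14.107, 49.198, 57.092, 93.608]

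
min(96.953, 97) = 96.953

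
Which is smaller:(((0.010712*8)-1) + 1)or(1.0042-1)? (1.0042-1)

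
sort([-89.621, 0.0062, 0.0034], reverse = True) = [0.0062, 0.0034, -89.621]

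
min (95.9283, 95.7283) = 95.7283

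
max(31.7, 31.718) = 31.718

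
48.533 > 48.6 False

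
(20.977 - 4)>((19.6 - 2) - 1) True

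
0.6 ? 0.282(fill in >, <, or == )>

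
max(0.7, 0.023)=0.7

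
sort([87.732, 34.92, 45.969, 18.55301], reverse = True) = [87.732, 45.969, 34.92, 18.55301]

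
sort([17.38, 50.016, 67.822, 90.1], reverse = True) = [90.1, 67.822, 50.016, 17.38]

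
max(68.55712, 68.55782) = 68.55782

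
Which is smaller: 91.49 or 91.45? 91.45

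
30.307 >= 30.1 True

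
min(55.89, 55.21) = 55.21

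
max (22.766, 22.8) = 22.8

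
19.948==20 False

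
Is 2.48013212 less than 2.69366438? Yes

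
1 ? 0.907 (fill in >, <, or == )>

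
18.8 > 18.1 True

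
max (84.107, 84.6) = 84.6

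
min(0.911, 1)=0.911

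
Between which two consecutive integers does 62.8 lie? 62 and 63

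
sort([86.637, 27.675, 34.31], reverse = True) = [86.637, 34.31, 27.675]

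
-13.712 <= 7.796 True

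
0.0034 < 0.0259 True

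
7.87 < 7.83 False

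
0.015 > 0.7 False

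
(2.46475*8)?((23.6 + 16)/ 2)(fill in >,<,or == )<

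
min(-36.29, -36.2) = -36.29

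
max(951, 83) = 951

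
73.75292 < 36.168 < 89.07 False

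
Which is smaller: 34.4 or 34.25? 34.25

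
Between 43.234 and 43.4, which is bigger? 43.4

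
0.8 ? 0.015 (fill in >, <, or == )>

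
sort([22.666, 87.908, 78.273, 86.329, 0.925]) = [0.925, 22.666, 78.273, 86.329, 87.908]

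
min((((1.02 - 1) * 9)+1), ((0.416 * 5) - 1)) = 1.08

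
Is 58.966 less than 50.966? No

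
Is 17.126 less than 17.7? Yes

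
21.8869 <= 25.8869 True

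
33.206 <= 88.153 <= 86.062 False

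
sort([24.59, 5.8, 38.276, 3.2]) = [3.2, 5.8, 24.59, 38.276]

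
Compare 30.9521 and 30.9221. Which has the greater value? 30.9521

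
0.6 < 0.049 False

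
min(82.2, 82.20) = 82.2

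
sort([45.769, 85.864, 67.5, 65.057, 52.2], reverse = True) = [85.864, 67.5, 65.057, 52.2, 45.769]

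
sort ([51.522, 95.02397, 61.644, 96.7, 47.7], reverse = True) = [96.7, 95.02397, 61.644, 51.522, 47.7]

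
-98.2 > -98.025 False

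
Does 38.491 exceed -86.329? Yes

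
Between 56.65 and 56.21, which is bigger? 56.65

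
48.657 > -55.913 True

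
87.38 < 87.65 True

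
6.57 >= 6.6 False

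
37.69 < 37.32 False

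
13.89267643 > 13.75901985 True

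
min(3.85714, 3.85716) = 3.85714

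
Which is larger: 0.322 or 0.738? 0.738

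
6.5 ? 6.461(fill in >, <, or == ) >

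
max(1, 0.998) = 1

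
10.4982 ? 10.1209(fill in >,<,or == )>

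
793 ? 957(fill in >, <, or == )<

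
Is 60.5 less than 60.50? No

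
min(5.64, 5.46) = 5.46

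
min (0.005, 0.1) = 0.005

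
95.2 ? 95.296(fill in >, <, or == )<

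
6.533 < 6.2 False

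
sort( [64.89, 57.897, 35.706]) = [35.706, 57.897, 64.89]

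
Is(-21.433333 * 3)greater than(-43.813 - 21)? Yes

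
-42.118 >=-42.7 True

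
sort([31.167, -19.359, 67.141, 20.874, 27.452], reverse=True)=[67.141, 31.167, 27.452, 20.874, -19.359]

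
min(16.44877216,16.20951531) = 16.20951531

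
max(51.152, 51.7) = 51.7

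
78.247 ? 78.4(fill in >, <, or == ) <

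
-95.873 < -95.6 True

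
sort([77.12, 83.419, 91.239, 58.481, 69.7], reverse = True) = [91.239, 83.419, 77.12, 69.7, 58.481]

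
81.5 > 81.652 False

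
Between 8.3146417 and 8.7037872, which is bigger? 8.7037872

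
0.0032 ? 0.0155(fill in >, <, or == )<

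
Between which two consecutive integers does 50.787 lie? 50 and 51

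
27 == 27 True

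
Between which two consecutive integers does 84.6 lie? 84 and 85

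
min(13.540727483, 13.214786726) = 13.214786726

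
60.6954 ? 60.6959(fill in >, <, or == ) <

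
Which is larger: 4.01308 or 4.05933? 4.05933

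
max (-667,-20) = -20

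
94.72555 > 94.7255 True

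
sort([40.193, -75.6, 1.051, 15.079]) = [-75.6, 1.051, 15.079, 40.193]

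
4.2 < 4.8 True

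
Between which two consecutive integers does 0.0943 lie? 0 and 1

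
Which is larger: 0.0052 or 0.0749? 0.0749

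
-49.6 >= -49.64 True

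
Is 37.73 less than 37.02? No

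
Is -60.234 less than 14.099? Yes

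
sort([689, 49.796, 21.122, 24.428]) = [21.122, 24.428, 49.796, 689]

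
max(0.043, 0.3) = 0.3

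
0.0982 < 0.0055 False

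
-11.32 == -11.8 False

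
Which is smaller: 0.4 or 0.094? 0.094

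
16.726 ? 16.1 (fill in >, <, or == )>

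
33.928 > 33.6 True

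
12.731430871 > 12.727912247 True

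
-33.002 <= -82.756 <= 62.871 False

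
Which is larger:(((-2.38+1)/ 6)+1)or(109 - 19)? (109 - 19)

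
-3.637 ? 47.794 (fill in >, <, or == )<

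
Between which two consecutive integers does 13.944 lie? 13 and 14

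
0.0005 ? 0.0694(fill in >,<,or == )<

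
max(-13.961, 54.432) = 54.432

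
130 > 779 False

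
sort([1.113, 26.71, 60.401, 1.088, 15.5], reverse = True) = [60.401, 26.71, 15.5, 1.113, 1.088]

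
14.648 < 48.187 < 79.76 True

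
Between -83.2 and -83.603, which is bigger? -83.2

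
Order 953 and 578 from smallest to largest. 578, 953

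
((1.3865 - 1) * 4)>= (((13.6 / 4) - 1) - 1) True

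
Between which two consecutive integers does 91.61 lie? 91 and 92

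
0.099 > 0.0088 True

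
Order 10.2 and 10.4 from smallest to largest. 10.2,10.4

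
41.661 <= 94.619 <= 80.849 False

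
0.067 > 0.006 True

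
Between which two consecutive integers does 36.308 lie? 36 and 37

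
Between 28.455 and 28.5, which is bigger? 28.5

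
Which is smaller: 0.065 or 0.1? 0.065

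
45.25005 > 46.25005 False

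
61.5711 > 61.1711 True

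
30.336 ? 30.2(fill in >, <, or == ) >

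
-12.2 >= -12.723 True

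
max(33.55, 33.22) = 33.55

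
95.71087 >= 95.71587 False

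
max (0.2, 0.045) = 0.2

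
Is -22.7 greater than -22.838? Yes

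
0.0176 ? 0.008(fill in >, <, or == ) >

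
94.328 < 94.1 False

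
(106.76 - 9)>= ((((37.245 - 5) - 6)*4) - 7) False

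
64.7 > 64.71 False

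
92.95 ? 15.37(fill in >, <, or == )>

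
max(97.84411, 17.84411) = 97.84411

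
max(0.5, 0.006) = 0.5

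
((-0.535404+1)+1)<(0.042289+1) False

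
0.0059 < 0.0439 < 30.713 True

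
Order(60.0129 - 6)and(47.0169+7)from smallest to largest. (60.0129 - 6), (47.0169+7)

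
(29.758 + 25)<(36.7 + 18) False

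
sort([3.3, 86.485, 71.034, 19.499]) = [3.3, 19.499, 71.034, 86.485]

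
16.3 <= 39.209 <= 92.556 True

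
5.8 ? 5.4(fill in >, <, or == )>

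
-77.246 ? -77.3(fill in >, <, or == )>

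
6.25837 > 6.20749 True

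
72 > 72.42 False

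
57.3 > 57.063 True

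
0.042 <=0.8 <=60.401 True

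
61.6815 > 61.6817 False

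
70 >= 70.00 True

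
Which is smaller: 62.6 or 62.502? 62.502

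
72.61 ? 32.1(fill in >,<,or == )>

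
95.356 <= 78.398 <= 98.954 False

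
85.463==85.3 False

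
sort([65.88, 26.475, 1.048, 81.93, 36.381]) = [1.048, 26.475, 36.381, 65.88, 81.93]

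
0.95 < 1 True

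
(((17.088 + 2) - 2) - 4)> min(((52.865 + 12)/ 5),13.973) True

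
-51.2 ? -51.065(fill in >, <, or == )<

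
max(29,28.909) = 29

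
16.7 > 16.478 True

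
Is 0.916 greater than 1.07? No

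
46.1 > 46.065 True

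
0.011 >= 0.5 False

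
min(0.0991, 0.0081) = 0.0081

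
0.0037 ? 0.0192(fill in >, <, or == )<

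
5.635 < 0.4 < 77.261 False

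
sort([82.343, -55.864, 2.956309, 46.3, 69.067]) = [-55.864, 2.956309, 46.3, 69.067, 82.343]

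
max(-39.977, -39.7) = -39.7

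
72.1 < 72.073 False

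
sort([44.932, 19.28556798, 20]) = [19.28556798, 20, 44.932]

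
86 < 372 True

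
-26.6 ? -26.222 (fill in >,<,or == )<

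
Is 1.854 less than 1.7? No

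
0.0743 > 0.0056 True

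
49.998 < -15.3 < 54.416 False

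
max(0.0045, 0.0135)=0.0135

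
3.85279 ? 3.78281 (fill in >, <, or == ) >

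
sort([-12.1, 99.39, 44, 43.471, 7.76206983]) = [-12.1, 7.76206983, 43.471, 44, 99.39]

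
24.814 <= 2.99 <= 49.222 False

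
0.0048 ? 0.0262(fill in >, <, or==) <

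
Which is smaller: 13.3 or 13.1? 13.1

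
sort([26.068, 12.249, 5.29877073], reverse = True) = [26.068, 12.249, 5.29877073]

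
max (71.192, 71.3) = 71.3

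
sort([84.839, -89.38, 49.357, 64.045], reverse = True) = [84.839, 64.045, 49.357, -89.38]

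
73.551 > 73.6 False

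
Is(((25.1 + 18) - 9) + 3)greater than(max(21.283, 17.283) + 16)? No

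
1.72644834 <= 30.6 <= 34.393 True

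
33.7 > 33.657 True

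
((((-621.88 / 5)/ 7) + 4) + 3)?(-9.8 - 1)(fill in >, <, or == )>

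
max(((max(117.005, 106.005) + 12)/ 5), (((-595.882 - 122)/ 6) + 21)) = 25.801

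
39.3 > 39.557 False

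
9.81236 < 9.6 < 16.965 False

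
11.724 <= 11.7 False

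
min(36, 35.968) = 35.968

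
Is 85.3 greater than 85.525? No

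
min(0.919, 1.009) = 0.919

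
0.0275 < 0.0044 False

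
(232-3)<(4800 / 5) True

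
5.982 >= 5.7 True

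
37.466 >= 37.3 True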